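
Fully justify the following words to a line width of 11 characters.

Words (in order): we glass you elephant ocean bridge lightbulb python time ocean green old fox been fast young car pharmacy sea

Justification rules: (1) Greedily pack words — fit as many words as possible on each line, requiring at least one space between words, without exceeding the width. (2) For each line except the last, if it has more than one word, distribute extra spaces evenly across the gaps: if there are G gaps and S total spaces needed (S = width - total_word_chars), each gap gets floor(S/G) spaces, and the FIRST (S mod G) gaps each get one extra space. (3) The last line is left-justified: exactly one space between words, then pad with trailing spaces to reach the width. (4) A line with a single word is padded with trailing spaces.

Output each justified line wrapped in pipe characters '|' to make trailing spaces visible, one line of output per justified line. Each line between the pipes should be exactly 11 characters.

Answer: |we    glass|
|you        |
|elephant   |
|ocean      |
|bridge     |
|lightbulb  |
|python time|
|ocean green|
|old     fox|
|been   fast|
|young   car|
|pharmacy   |
|sea        |

Derivation:
Line 1: ['we', 'glass'] (min_width=8, slack=3)
Line 2: ['you'] (min_width=3, slack=8)
Line 3: ['elephant'] (min_width=8, slack=3)
Line 4: ['ocean'] (min_width=5, slack=6)
Line 5: ['bridge'] (min_width=6, slack=5)
Line 6: ['lightbulb'] (min_width=9, slack=2)
Line 7: ['python', 'time'] (min_width=11, slack=0)
Line 8: ['ocean', 'green'] (min_width=11, slack=0)
Line 9: ['old', 'fox'] (min_width=7, slack=4)
Line 10: ['been', 'fast'] (min_width=9, slack=2)
Line 11: ['young', 'car'] (min_width=9, slack=2)
Line 12: ['pharmacy'] (min_width=8, slack=3)
Line 13: ['sea'] (min_width=3, slack=8)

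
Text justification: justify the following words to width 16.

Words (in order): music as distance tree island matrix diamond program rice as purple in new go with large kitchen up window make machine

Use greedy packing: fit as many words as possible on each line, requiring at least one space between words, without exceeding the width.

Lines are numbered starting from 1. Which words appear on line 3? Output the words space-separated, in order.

Answer: island matrix

Derivation:
Line 1: ['music', 'as'] (min_width=8, slack=8)
Line 2: ['distance', 'tree'] (min_width=13, slack=3)
Line 3: ['island', 'matrix'] (min_width=13, slack=3)
Line 4: ['diamond', 'program'] (min_width=15, slack=1)
Line 5: ['rice', 'as', 'purple'] (min_width=14, slack=2)
Line 6: ['in', 'new', 'go', 'with'] (min_width=14, slack=2)
Line 7: ['large', 'kitchen', 'up'] (min_width=16, slack=0)
Line 8: ['window', 'make'] (min_width=11, slack=5)
Line 9: ['machine'] (min_width=7, slack=9)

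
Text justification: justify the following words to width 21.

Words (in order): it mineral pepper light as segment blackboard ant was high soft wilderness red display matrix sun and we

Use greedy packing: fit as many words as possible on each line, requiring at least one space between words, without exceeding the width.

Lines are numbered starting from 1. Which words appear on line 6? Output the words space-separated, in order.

Line 1: ['it', 'mineral', 'pepper'] (min_width=17, slack=4)
Line 2: ['light', 'as', 'segment'] (min_width=16, slack=5)
Line 3: ['blackboard', 'ant', 'was'] (min_width=18, slack=3)
Line 4: ['high', 'soft', 'wilderness'] (min_width=20, slack=1)
Line 5: ['red', 'display', 'matrix'] (min_width=18, slack=3)
Line 6: ['sun', 'and', 'we'] (min_width=10, slack=11)

Answer: sun and we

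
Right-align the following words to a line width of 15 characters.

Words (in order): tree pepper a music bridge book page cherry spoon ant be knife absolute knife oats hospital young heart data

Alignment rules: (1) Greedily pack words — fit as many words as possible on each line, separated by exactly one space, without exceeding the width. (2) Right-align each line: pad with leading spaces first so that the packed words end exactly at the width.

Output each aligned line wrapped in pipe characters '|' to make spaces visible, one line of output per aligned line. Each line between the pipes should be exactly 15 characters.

Answer: |  tree pepper a|
|   music bridge|
|      book page|
|   cherry spoon|
|   ant be knife|
| absolute knife|
|  oats hospital|
|    young heart|
|           data|

Derivation:
Line 1: ['tree', 'pepper', 'a'] (min_width=13, slack=2)
Line 2: ['music', 'bridge'] (min_width=12, slack=3)
Line 3: ['book', 'page'] (min_width=9, slack=6)
Line 4: ['cherry', 'spoon'] (min_width=12, slack=3)
Line 5: ['ant', 'be', 'knife'] (min_width=12, slack=3)
Line 6: ['absolute', 'knife'] (min_width=14, slack=1)
Line 7: ['oats', 'hospital'] (min_width=13, slack=2)
Line 8: ['young', 'heart'] (min_width=11, slack=4)
Line 9: ['data'] (min_width=4, slack=11)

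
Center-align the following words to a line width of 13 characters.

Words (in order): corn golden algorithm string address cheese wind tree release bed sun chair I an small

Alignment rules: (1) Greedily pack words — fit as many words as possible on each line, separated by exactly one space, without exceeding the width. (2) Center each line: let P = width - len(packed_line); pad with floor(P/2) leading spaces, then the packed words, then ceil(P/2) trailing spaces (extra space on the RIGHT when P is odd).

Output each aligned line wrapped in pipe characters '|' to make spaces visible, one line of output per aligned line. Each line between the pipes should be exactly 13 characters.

Answer: | corn golden |
|  algorithm  |
|   string    |
|   address   |
| cheese wind |
|tree release |
|bed sun chair|
| I an small  |

Derivation:
Line 1: ['corn', 'golden'] (min_width=11, slack=2)
Line 2: ['algorithm'] (min_width=9, slack=4)
Line 3: ['string'] (min_width=6, slack=7)
Line 4: ['address'] (min_width=7, slack=6)
Line 5: ['cheese', 'wind'] (min_width=11, slack=2)
Line 6: ['tree', 'release'] (min_width=12, slack=1)
Line 7: ['bed', 'sun', 'chair'] (min_width=13, slack=0)
Line 8: ['I', 'an', 'small'] (min_width=10, slack=3)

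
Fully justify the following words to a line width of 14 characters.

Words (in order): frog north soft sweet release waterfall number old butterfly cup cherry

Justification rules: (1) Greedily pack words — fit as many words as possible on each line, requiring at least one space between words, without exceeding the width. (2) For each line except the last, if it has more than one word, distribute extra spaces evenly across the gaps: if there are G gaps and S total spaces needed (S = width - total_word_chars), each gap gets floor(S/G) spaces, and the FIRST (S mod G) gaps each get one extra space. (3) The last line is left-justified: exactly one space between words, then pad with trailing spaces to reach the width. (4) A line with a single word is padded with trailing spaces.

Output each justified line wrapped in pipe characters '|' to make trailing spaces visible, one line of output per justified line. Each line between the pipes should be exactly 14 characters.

Answer: |frog     north|
|soft     sweet|
|release       |
|waterfall     |
|number     old|
|butterfly  cup|
|cherry        |

Derivation:
Line 1: ['frog', 'north'] (min_width=10, slack=4)
Line 2: ['soft', 'sweet'] (min_width=10, slack=4)
Line 3: ['release'] (min_width=7, slack=7)
Line 4: ['waterfall'] (min_width=9, slack=5)
Line 5: ['number', 'old'] (min_width=10, slack=4)
Line 6: ['butterfly', 'cup'] (min_width=13, slack=1)
Line 7: ['cherry'] (min_width=6, slack=8)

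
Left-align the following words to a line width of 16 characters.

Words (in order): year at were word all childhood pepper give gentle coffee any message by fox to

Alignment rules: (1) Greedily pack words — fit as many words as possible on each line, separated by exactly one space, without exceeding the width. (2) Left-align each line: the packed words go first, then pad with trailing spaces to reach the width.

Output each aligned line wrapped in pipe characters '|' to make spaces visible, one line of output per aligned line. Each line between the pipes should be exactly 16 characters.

Line 1: ['year', 'at', 'were'] (min_width=12, slack=4)
Line 2: ['word', 'all'] (min_width=8, slack=8)
Line 3: ['childhood', 'pepper'] (min_width=16, slack=0)
Line 4: ['give', 'gentle'] (min_width=11, slack=5)
Line 5: ['coffee', 'any'] (min_width=10, slack=6)
Line 6: ['message', 'by', 'fox'] (min_width=14, slack=2)
Line 7: ['to'] (min_width=2, slack=14)

Answer: |year at were    |
|word all        |
|childhood pepper|
|give gentle     |
|coffee any      |
|message by fox  |
|to              |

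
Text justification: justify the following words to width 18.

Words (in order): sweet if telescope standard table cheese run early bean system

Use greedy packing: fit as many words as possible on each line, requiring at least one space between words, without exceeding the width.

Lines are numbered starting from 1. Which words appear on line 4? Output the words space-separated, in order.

Answer: bean system

Derivation:
Line 1: ['sweet', 'if', 'telescope'] (min_width=18, slack=0)
Line 2: ['standard', 'table'] (min_width=14, slack=4)
Line 3: ['cheese', 'run', 'early'] (min_width=16, slack=2)
Line 4: ['bean', 'system'] (min_width=11, slack=7)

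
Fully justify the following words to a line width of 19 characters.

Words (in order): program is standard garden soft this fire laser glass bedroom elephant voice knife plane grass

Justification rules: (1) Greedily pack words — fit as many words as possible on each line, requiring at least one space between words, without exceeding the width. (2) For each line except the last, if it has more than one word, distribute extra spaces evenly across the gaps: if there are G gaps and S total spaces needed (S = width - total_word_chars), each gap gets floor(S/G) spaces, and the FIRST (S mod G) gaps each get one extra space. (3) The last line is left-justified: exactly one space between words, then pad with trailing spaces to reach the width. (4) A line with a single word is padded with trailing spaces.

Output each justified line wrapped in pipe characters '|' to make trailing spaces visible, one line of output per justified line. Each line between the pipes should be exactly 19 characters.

Line 1: ['program', 'is', 'standard'] (min_width=19, slack=0)
Line 2: ['garden', 'soft', 'this'] (min_width=16, slack=3)
Line 3: ['fire', 'laser', 'glass'] (min_width=16, slack=3)
Line 4: ['bedroom', 'elephant'] (min_width=16, slack=3)
Line 5: ['voice', 'knife', 'plane'] (min_width=17, slack=2)
Line 6: ['grass'] (min_width=5, slack=14)

Answer: |program is standard|
|garden   soft  this|
|fire   laser  glass|
|bedroom    elephant|
|voice  knife  plane|
|grass              |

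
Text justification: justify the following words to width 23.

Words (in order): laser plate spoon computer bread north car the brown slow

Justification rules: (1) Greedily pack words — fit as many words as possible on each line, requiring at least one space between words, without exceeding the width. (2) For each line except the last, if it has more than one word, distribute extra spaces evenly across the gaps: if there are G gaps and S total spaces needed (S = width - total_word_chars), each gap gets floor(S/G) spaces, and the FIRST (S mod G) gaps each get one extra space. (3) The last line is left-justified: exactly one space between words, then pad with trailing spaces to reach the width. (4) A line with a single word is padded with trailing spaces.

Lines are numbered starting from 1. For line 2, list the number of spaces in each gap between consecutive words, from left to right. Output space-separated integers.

Line 1: ['laser', 'plate', 'spoon'] (min_width=17, slack=6)
Line 2: ['computer', 'bread', 'north'] (min_width=20, slack=3)
Line 3: ['car', 'the', 'brown', 'slow'] (min_width=18, slack=5)

Answer: 3 2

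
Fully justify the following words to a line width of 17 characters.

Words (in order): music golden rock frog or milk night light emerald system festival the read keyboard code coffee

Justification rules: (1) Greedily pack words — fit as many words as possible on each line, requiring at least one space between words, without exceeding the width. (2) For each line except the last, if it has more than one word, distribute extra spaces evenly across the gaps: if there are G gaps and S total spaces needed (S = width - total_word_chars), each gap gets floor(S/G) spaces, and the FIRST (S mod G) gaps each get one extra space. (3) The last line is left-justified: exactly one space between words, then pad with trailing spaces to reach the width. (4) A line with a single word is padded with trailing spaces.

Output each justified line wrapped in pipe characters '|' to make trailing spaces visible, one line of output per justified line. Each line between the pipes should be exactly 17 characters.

Line 1: ['music', 'golden', 'rock'] (min_width=17, slack=0)
Line 2: ['frog', 'or', 'milk'] (min_width=12, slack=5)
Line 3: ['night', 'light'] (min_width=11, slack=6)
Line 4: ['emerald', 'system'] (min_width=14, slack=3)
Line 5: ['festival', 'the', 'read'] (min_width=17, slack=0)
Line 6: ['keyboard', 'code'] (min_width=13, slack=4)
Line 7: ['coffee'] (min_width=6, slack=11)

Answer: |music golden rock|
|frog    or   milk|
|night       light|
|emerald    system|
|festival the read|
|keyboard     code|
|coffee           |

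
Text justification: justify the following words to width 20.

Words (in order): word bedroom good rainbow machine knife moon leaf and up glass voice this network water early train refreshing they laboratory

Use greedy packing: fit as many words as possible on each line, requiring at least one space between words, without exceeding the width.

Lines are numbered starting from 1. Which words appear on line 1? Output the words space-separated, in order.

Answer: word bedroom good

Derivation:
Line 1: ['word', 'bedroom', 'good'] (min_width=17, slack=3)
Line 2: ['rainbow', 'machine'] (min_width=15, slack=5)
Line 3: ['knife', 'moon', 'leaf', 'and'] (min_width=19, slack=1)
Line 4: ['up', 'glass', 'voice', 'this'] (min_width=19, slack=1)
Line 5: ['network', 'water', 'early'] (min_width=19, slack=1)
Line 6: ['train', 'refreshing'] (min_width=16, slack=4)
Line 7: ['they', 'laboratory'] (min_width=15, slack=5)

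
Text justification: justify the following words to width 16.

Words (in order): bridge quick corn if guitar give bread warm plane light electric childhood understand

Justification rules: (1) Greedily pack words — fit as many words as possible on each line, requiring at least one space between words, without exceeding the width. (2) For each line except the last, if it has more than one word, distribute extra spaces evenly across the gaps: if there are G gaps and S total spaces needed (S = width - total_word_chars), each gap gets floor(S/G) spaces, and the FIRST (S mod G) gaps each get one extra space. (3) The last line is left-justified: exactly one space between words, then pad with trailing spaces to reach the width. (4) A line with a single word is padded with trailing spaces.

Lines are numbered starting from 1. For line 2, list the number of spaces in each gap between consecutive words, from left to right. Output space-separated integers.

Answer: 2 2

Derivation:
Line 1: ['bridge', 'quick'] (min_width=12, slack=4)
Line 2: ['corn', 'if', 'guitar'] (min_width=14, slack=2)
Line 3: ['give', 'bread', 'warm'] (min_width=15, slack=1)
Line 4: ['plane', 'light'] (min_width=11, slack=5)
Line 5: ['electric'] (min_width=8, slack=8)
Line 6: ['childhood'] (min_width=9, slack=7)
Line 7: ['understand'] (min_width=10, slack=6)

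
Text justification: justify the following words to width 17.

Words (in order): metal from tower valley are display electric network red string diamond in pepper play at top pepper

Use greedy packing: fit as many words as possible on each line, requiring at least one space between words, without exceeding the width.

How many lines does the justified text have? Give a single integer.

Answer: 7

Derivation:
Line 1: ['metal', 'from', 'tower'] (min_width=16, slack=1)
Line 2: ['valley', 'are'] (min_width=10, slack=7)
Line 3: ['display', 'electric'] (min_width=16, slack=1)
Line 4: ['network', 'red'] (min_width=11, slack=6)
Line 5: ['string', 'diamond', 'in'] (min_width=17, slack=0)
Line 6: ['pepper', 'play', 'at'] (min_width=14, slack=3)
Line 7: ['top', 'pepper'] (min_width=10, slack=7)
Total lines: 7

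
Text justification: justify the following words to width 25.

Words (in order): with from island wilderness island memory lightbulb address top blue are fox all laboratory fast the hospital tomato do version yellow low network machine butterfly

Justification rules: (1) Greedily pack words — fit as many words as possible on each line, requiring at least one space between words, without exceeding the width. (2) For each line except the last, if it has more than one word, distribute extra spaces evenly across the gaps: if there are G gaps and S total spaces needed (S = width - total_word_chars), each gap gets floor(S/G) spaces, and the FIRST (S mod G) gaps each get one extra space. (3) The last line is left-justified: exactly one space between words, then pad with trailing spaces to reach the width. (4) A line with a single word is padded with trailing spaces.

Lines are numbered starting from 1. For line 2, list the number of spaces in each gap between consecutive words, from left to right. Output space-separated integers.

Line 1: ['with', 'from', 'island'] (min_width=16, slack=9)
Line 2: ['wilderness', 'island', 'memory'] (min_width=24, slack=1)
Line 3: ['lightbulb', 'address', 'top'] (min_width=21, slack=4)
Line 4: ['blue', 'are', 'fox', 'all'] (min_width=16, slack=9)
Line 5: ['laboratory', 'fast', 'the'] (min_width=19, slack=6)
Line 6: ['hospital', 'tomato', 'do'] (min_width=18, slack=7)
Line 7: ['version', 'yellow', 'low'] (min_width=18, slack=7)
Line 8: ['network', 'machine', 'butterfly'] (min_width=25, slack=0)

Answer: 2 1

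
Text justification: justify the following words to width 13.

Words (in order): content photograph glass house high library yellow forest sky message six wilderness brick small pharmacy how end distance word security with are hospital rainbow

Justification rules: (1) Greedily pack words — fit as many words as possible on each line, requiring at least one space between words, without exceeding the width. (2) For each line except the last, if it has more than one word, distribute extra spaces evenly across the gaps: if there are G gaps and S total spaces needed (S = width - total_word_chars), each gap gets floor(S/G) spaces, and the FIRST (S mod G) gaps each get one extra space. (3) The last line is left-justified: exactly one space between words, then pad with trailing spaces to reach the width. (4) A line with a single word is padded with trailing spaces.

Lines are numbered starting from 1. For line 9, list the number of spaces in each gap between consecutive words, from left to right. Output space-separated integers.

Line 1: ['content'] (min_width=7, slack=6)
Line 2: ['photograph'] (min_width=10, slack=3)
Line 3: ['glass', 'house'] (min_width=11, slack=2)
Line 4: ['high', 'library'] (min_width=12, slack=1)
Line 5: ['yellow', 'forest'] (min_width=13, slack=0)
Line 6: ['sky', 'message'] (min_width=11, slack=2)
Line 7: ['six'] (min_width=3, slack=10)
Line 8: ['wilderness'] (min_width=10, slack=3)
Line 9: ['brick', 'small'] (min_width=11, slack=2)
Line 10: ['pharmacy', 'how'] (min_width=12, slack=1)
Line 11: ['end', 'distance'] (min_width=12, slack=1)
Line 12: ['word', 'security'] (min_width=13, slack=0)
Line 13: ['with', 'are'] (min_width=8, slack=5)
Line 14: ['hospital'] (min_width=8, slack=5)
Line 15: ['rainbow'] (min_width=7, slack=6)

Answer: 3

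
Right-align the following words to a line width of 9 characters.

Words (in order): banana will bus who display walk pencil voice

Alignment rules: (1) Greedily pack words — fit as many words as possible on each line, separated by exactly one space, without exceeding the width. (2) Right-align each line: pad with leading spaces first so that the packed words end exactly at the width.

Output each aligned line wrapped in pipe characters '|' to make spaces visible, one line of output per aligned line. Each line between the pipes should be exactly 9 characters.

Answer: |   banana|
| will bus|
|      who|
|  display|
|     walk|
|   pencil|
|    voice|

Derivation:
Line 1: ['banana'] (min_width=6, slack=3)
Line 2: ['will', 'bus'] (min_width=8, slack=1)
Line 3: ['who'] (min_width=3, slack=6)
Line 4: ['display'] (min_width=7, slack=2)
Line 5: ['walk'] (min_width=4, slack=5)
Line 6: ['pencil'] (min_width=6, slack=3)
Line 7: ['voice'] (min_width=5, slack=4)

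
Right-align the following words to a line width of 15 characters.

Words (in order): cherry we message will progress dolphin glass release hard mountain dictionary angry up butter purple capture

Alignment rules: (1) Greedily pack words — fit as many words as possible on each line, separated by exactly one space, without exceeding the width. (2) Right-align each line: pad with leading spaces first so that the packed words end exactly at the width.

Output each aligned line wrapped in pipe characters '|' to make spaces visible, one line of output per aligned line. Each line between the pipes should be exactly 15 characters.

Answer: |      cherry we|
|   message will|
|       progress|
|  dolphin glass|
|   release hard|
|       mountain|
|     dictionary|
|angry up butter|
| purple capture|

Derivation:
Line 1: ['cherry', 'we'] (min_width=9, slack=6)
Line 2: ['message', 'will'] (min_width=12, slack=3)
Line 3: ['progress'] (min_width=8, slack=7)
Line 4: ['dolphin', 'glass'] (min_width=13, slack=2)
Line 5: ['release', 'hard'] (min_width=12, slack=3)
Line 6: ['mountain'] (min_width=8, slack=7)
Line 7: ['dictionary'] (min_width=10, slack=5)
Line 8: ['angry', 'up', 'butter'] (min_width=15, slack=0)
Line 9: ['purple', 'capture'] (min_width=14, slack=1)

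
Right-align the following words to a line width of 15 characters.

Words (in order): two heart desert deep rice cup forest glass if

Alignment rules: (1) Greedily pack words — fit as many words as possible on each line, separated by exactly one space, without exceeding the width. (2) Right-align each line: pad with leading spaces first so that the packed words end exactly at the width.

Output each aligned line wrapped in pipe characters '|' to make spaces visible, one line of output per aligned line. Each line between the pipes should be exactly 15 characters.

Line 1: ['two', 'heart'] (min_width=9, slack=6)
Line 2: ['desert', 'deep'] (min_width=11, slack=4)
Line 3: ['rice', 'cup', 'forest'] (min_width=15, slack=0)
Line 4: ['glass', 'if'] (min_width=8, slack=7)

Answer: |      two heart|
|    desert deep|
|rice cup forest|
|       glass if|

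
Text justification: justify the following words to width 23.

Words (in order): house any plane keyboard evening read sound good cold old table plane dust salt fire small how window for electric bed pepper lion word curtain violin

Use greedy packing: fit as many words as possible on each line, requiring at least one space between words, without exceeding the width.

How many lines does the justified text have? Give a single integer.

Line 1: ['house', 'any', 'plane'] (min_width=15, slack=8)
Line 2: ['keyboard', 'evening', 'read'] (min_width=21, slack=2)
Line 3: ['sound', 'good', 'cold', 'old'] (min_width=19, slack=4)
Line 4: ['table', 'plane', 'dust', 'salt'] (min_width=21, slack=2)
Line 5: ['fire', 'small', 'how', 'window'] (min_width=21, slack=2)
Line 6: ['for', 'electric', 'bed', 'pepper'] (min_width=23, slack=0)
Line 7: ['lion', 'word', 'curtain'] (min_width=17, slack=6)
Line 8: ['violin'] (min_width=6, slack=17)
Total lines: 8

Answer: 8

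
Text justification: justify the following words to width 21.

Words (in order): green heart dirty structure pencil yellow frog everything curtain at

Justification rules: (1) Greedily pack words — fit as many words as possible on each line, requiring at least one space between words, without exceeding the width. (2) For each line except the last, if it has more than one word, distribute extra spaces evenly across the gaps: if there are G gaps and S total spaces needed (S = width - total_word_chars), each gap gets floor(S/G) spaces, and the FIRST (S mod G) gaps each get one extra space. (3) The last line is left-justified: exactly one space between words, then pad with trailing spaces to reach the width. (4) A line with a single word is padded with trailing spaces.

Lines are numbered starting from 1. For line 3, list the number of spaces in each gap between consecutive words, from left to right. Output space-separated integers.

Answer: 11

Derivation:
Line 1: ['green', 'heart', 'dirty'] (min_width=17, slack=4)
Line 2: ['structure', 'pencil'] (min_width=16, slack=5)
Line 3: ['yellow', 'frog'] (min_width=11, slack=10)
Line 4: ['everything', 'curtain', 'at'] (min_width=21, slack=0)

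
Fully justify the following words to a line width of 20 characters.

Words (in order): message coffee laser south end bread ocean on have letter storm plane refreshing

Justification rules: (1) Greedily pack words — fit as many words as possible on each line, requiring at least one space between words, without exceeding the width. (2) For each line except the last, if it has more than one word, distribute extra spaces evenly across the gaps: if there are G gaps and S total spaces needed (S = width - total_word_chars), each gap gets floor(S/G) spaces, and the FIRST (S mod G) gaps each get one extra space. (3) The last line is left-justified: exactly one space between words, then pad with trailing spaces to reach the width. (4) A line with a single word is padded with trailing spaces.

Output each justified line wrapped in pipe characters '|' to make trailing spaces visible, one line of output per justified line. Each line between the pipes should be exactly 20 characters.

Answer: |message coffee laser|
|south    end   bread|
|ocean on have letter|
|storm          plane|
|refreshing          |

Derivation:
Line 1: ['message', 'coffee', 'laser'] (min_width=20, slack=0)
Line 2: ['south', 'end', 'bread'] (min_width=15, slack=5)
Line 3: ['ocean', 'on', 'have', 'letter'] (min_width=20, slack=0)
Line 4: ['storm', 'plane'] (min_width=11, slack=9)
Line 5: ['refreshing'] (min_width=10, slack=10)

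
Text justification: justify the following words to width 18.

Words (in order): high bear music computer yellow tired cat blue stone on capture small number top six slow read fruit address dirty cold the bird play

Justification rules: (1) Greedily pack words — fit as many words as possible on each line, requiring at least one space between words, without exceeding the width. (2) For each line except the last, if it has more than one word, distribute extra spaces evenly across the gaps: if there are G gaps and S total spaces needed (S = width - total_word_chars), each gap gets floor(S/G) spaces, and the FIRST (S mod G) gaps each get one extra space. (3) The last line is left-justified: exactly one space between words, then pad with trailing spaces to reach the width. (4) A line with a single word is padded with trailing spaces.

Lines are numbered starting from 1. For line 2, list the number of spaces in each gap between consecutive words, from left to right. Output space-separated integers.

Answer: 4

Derivation:
Line 1: ['high', 'bear', 'music'] (min_width=15, slack=3)
Line 2: ['computer', 'yellow'] (min_width=15, slack=3)
Line 3: ['tired', 'cat', 'blue'] (min_width=14, slack=4)
Line 4: ['stone', 'on', 'capture'] (min_width=16, slack=2)
Line 5: ['small', 'number', 'top'] (min_width=16, slack=2)
Line 6: ['six', 'slow', 'read'] (min_width=13, slack=5)
Line 7: ['fruit', 'address'] (min_width=13, slack=5)
Line 8: ['dirty', 'cold', 'the'] (min_width=14, slack=4)
Line 9: ['bird', 'play'] (min_width=9, slack=9)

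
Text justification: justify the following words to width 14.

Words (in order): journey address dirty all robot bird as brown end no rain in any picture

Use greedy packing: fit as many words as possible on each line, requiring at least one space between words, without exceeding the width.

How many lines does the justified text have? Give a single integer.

Line 1: ['journey'] (min_width=7, slack=7)
Line 2: ['address', 'dirty'] (min_width=13, slack=1)
Line 3: ['all', 'robot', 'bird'] (min_width=14, slack=0)
Line 4: ['as', 'brown', 'end'] (min_width=12, slack=2)
Line 5: ['no', 'rain', 'in', 'any'] (min_width=14, slack=0)
Line 6: ['picture'] (min_width=7, slack=7)
Total lines: 6

Answer: 6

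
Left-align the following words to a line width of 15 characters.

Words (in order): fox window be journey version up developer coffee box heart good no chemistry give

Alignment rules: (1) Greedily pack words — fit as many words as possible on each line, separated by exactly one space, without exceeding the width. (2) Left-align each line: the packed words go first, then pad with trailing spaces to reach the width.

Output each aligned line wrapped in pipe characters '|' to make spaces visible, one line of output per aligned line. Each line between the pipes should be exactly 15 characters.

Answer: |fox window be  |
|journey version|
|up developer   |
|coffee box     |
|heart good no  |
|chemistry give |

Derivation:
Line 1: ['fox', 'window', 'be'] (min_width=13, slack=2)
Line 2: ['journey', 'version'] (min_width=15, slack=0)
Line 3: ['up', 'developer'] (min_width=12, slack=3)
Line 4: ['coffee', 'box'] (min_width=10, slack=5)
Line 5: ['heart', 'good', 'no'] (min_width=13, slack=2)
Line 6: ['chemistry', 'give'] (min_width=14, slack=1)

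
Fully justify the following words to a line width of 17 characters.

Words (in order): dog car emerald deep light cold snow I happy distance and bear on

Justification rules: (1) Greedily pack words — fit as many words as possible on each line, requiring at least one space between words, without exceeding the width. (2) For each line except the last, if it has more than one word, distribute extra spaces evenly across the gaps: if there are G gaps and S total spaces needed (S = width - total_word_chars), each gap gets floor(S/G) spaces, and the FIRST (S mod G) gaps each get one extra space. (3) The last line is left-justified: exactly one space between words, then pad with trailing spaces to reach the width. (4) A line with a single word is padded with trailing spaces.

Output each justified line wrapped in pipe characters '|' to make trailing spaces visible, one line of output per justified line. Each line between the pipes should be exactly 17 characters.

Line 1: ['dog', 'car', 'emerald'] (min_width=15, slack=2)
Line 2: ['deep', 'light', 'cold'] (min_width=15, slack=2)
Line 3: ['snow', 'I', 'happy'] (min_width=12, slack=5)
Line 4: ['distance', 'and', 'bear'] (min_width=17, slack=0)
Line 5: ['on'] (min_width=2, slack=15)

Answer: |dog  car  emerald|
|deep  light  cold|
|snow    I   happy|
|distance and bear|
|on               |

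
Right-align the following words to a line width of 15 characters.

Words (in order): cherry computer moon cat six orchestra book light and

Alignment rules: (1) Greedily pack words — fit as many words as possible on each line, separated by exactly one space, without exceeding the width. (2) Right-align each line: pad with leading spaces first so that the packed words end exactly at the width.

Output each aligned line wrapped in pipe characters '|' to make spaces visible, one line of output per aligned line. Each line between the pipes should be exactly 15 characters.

Line 1: ['cherry', 'computer'] (min_width=15, slack=0)
Line 2: ['moon', 'cat', 'six'] (min_width=12, slack=3)
Line 3: ['orchestra', 'book'] (min_width=14, slack=1)
Line 4: ['light', 'and'] (min_width=9, slack=6)

Answer: |cherry computer|
|   moon cat six|
| orchestra book|
|      light and|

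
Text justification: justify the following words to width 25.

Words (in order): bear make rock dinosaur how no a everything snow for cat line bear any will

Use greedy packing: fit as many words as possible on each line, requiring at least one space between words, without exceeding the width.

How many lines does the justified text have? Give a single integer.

Answer: 4

Derivation:
Line 1: ['bear', 'make', 'rock', 'dinosaur'] (min_width=23, slack=2)
Line 2: ['how', 'no', 'a', 'everything', 'snow'] (min_width=24, slack=1)
Line 3: ['for', 'cat', 'line', 'bear', 'any'] (min_width=21, slack=4)
Line 4: ['will'] (min_width=4, slack=21)
Total lines: 4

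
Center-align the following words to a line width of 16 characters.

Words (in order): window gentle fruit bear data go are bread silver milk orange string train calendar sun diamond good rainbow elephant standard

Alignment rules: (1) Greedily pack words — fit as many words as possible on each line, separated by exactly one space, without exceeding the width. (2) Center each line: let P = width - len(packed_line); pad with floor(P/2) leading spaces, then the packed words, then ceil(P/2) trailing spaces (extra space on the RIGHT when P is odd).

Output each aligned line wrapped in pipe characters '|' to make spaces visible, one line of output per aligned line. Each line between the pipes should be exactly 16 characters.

Line 1: ['window', 'gentle'] (min_width=13, slack=3)
Line 2: ['fruit', 'bear', 'data'] (min_width=15, slack=1)
Line 3: ['go', 'are', 'bread'] (min_width=12, slack=4)
Line 4: ['silver', 'milk'] (min_width=11, slack=5)
Line 5: ['orange', 'string'] (min_width=13, slack=3)
Line 6: ['train', 'calendar'] (min_width=14, slack=2)
Line 7: ['sun', 'diamond', 'good'] (min_width=16, slack=0)
Line 8: ['rainbow', 'elephant'] (min_width=16, slack=0)
Line 9: ['standard'] (min_width=8, slack=8)

Answer: | window gentle  |
|fruit bear data |
|  go are bread  |
|  silver milk   |
| orange string  |
| train calendar |
|sun diamond good|
|rainbow elephant|
|    standard    |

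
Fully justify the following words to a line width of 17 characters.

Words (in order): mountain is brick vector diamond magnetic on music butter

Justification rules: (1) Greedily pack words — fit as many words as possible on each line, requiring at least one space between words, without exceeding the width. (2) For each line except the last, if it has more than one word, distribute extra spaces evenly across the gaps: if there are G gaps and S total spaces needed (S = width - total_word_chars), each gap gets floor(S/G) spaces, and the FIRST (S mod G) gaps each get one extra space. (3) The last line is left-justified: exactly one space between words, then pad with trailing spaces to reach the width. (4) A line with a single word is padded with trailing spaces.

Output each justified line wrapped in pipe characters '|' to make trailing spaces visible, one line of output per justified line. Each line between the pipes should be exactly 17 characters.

Answer: |mountain is brick|
|vector    diamond|
|magnetic on music|
|butter           |

Derivation:
Line 1: ['mountain', 'is', 'brick'] (min_width=17, slack=0)
Line 2: ['vector', 'diamond'] (min_width=14, slack=3)
Line 3: ['magnetic', 'on', 'music'] (min_width=17, slack=0)
Line 4: ['butter'] (min_width=6, slack=11)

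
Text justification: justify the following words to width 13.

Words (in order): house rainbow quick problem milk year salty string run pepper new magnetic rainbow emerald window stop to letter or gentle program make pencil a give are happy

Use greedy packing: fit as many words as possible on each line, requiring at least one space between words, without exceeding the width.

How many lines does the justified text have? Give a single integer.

Line 1: ['house', 'rainbow'] (min_width=13, slack=0)
Line 2: ['quick', 'problem'] (min_width=13, slack=0)
Line 3: ['milk', 'year'] (min_width=9, slack=4)
Line 4: ['salty', 'string'] (min_width=12, slack=1)
Line 5: ['run', 'pepper'] (min_width=10, slack=3)
Line 6: ['new', 'magnetic'] (min_width=12, slack=1)
Line 7: ['rainbow'] (min_width=7, slack=6)
Line 8: ['emerald'] (min_width=7, slack=6)
Line 9: ['window', 'stop'] (min_width=11, slack=2)
Line 10: ['to', 'letter', 'or'] (min_width=12, slack=1)
Line 11: ['gentle'] (min_width=6, slack=7)
Line 12: ['program', 'make'] (min_width=12, slack=1)
Line 13: ['pencil', 'a', 'give'] (min_width=13, slack=0)
Line 14: ['are', 'happy'] (min_width=9, slack=4)
Total lines: 14

Answer: 14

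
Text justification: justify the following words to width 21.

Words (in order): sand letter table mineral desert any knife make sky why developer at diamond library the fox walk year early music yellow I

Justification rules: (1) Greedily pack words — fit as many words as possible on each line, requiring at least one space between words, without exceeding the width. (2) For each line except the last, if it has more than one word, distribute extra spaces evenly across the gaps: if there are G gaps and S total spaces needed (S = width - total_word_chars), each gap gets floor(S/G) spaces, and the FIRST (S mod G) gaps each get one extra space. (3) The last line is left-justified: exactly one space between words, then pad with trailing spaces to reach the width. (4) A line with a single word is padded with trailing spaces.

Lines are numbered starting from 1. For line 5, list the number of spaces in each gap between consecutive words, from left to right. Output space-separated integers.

Answer: 2 1 1

Derivation:
Line 1: ['sand', 'letter', 'table'] (min_width=17, slack=4)
Line 2: ['mineral', 'desert', 'any'] (min_width=18, slack=3)
Line 3: ['knife', 'make', 'sky', 'why'] (min_width=18, slack=3)
Line 4: ['developer', 'at', 'diamond'] (min_width=20, slack=1)
Line 5: ['library', 'the', 'fox', 'walk'] (min_width=20, slack=1)
Line 6: ['year', 'early', 'music'] (min_width=16, slack=5)
Line 7: ['yellow', 'I'] (min_width=8, slack=13)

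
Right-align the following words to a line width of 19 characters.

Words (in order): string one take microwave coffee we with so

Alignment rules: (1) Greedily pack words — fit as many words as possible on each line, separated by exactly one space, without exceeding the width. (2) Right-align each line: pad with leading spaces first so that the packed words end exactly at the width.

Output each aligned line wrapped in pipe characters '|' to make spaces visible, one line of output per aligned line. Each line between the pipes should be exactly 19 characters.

Line 1: ['string', 'one', 'take'] (min_width=15, slack=4)
Line 2: ['microwave', 'coffee', 'we'] (min_width=19, slack=0)
Line 3: ['with', 'so'] (min_width=7, slack=12)

Answer: |    string one take|
|microwave coffee we|
|            with so|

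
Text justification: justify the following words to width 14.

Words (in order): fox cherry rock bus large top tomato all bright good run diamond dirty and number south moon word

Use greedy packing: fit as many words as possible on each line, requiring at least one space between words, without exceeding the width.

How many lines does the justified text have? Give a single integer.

Line 1: ['fox', 'cherry'] (min_width=10, slack=4)
Line 2: ['rock', 'bus', 'large'] (min_width=14, slack=0)
Line 3: ['top', 'tomato', 'all'] (min_width=14, slack=0)
Line 4: ['bright', 'good'] (min_width=11, slack=3)
Line 5: ['run', 'diamond'] (min_width=11, slack=3)
Line 6: ['dirty', 'and'] (min_width=9, slack=5)
Line 7: ['number', 'south'] (min_width=12, slack=2)
Line 8: ['moon', 'word'] (min_width=9, slack=5)
Total lines: 8

Answer: 8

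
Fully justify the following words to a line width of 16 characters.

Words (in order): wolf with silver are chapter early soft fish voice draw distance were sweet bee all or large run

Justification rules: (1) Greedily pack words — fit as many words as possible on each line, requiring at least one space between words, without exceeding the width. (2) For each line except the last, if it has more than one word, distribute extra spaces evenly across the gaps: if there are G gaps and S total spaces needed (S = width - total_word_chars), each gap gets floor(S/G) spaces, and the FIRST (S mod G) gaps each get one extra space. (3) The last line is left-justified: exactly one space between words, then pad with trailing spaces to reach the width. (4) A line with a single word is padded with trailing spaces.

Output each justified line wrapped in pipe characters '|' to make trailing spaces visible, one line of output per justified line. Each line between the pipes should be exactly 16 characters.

Line 1: ['wolf', 'with', 'silver'] (min_width=16, slack=0)
Line 2: ['are', 'chapter'] (min_width=11, slack=5)
Line 3: ['early', 'soft', 'fish'] (min_width=15, slack=1)
Line 4: ['voice', 'draw'] (min_width=10, slack=6)
Line 5: ['distance', 'were'] (min_width=13, slack=3)
Line 6: ['sweet', 'bee', 'all', 'or'] (min_width=16, slack=0)
Line 7: ['large', 'run'] (min_width=9, slack=7)

Answer: |wolf with silver|
|are      chapter|
|early  soft fish|
|voice       draw|
|distance    were|
|sweet bee all or|
|large run       |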